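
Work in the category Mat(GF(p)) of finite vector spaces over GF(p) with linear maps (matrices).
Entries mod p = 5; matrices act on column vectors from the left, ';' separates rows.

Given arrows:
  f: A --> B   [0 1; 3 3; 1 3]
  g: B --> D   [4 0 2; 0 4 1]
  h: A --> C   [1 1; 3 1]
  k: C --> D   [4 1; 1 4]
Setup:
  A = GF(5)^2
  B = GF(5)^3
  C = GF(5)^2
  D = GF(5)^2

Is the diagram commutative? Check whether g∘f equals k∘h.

Path 1 = f;g:
  e0=[1,0] f-->[0,3,1] g-->[2,3]
  e1=[0,1] f-->[1,3,3] g-->[0,0]
  composite₁ = [2 0; 3 0]
Path 2 = h;k:
  e0=[1,0] h-->[1,3] k-->[2,3]
  e1=[0,1] h-->[1,1] k-->[0,0]
  composite₂ = [2 0; 3 0]
Equal? YES — commutes

Answer: COMMUTES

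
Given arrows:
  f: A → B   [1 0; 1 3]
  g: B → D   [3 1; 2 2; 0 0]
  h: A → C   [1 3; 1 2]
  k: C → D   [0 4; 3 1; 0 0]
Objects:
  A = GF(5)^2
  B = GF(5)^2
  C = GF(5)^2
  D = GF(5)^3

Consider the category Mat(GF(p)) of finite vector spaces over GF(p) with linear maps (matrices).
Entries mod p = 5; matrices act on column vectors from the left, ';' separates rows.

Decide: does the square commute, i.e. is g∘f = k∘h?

Answer: COMMUTES

Trace:
1) trace f;g:
  e0=(1,0) f→(1,1) g→(4,4,0)
  e1=(0,1) f→(0,3) g→(3,1,0)
  composite₁ = [4 3; 4 1; 0 0]
2) trace h;k:
  e0=(1,0) h→(1,1) k→(4,4,0)
  e1=(0,1) h→(3,2) k→(3,1,0)
  composite₂ = [4 3; 4 1; 0 0]
Equal? equal; square commutes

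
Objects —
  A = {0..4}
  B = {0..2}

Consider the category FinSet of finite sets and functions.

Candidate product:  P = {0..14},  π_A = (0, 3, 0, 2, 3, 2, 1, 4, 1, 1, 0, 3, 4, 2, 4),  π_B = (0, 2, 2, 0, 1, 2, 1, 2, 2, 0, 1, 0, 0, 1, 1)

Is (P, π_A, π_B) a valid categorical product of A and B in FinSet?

Answer: VALID PRODUCT

Trace:
|A|·|B| = 5·3 = 15;  |P| = 15
Check the pairing map k ↦ (π_A(k), π_B(k)):
  0 : (0,0)
  1 : (3,2)
  2 : (0,2)
  3 : (2,0)
  4 : (3,1)
  5 : (2,2)
  6 : (1,1)
  7 : (4,2)
  8 : (1,2)
  9 : (1,0)
  10 : (0,1)
  11 : (3,0)
  12 : (4,0)
  13 : (2,1)
  14 : (4,1)
distinct pairs in image: 15 / 15 needed
  → bijection onto A×B; projections well-typed.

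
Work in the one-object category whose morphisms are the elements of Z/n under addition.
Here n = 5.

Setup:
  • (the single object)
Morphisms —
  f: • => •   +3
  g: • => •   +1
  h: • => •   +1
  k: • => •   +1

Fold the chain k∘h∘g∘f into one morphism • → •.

Answer: +1

Derivation:
  0 +3≡3 +1≡4 +1≡0 +1≡1  (mod 5)
⟦path⟧: +1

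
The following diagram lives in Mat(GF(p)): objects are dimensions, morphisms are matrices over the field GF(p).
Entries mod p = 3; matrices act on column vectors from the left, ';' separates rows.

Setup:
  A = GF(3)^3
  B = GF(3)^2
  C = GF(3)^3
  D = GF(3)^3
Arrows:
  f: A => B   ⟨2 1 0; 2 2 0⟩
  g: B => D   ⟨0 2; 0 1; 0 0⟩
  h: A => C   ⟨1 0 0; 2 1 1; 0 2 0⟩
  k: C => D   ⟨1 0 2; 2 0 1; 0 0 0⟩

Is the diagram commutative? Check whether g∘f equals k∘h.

Answer: COMMUTES

Trace:
Path 1 = f;g:
  e0=[1,0,0] f=>[2,2] g=>[1,2,0]
  e1=[0,1,0] f=>[1,2] g=>[1,2,0]
  e2=[0,0,1] f=>[0,0] g=>[0,0,0]
  composite₁ = ⟨1 1 0; 2 2 0; 0 0 0⟩
Path 2 = h;k:
  e0=[1,0,0] h=>[1,2,0] k=>[1,2,0]
  e1=[0,1,0] h=>[0,1,2] k=>[1,2,0]
  e2=[0,0,1] h=>[0,1,0] k=>[0,0,0]
  composite₂ = ⟨1 1 0; 2 2 0; 0 0 0⟩
Equal? equal; square commutes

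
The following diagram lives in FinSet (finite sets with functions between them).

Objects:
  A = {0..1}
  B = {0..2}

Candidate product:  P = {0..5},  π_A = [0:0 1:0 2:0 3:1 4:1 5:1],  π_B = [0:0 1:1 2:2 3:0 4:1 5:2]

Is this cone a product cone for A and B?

|A|·|B| = 2·3 = 6;  |P| = 6
Check the pairing map k ↦ (π_A(k), π_B(k)):
  0 : (0,0)
  1 : (0,1)
  2 : (0,2)
  3 : (1,0)
  4 : (1,1)
  5 : (1,2)
distinct pairs in image: 6 / 6 needed
  → bijection onto A×B; projections well-typed.

Answer: VALID PRODUCT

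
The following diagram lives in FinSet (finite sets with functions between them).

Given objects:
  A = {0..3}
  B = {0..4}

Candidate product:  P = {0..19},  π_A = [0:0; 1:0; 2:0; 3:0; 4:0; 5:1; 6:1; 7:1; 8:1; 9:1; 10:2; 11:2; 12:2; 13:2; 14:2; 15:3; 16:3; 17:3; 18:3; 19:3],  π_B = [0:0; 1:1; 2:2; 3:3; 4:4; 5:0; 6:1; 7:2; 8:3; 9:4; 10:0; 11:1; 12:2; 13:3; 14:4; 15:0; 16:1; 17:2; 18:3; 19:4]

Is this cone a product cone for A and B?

|A|·|B| = 4·5 = 20;  |P| = 20
Check the pairing map k ↦ (π_A(k), π_B(k)):
  0 : (0,0)
  1 : (0,1)
  2 : (0,2)
  3 : (0,3)
  4 : (0,4)
  5 : (1,0)
  6 : (1,1)
  7 : (1,2)
  8 : (1,3)
  9 : (1,4)
  10 : (2,0)
  11 : (2,1)
  12 : (2,2)
  13 : (2,3)
  14 : (2,4)
  15 : (3,0)
  16 : (3,1)
  17 : (3,2)
  18 : (3,3)
  19 : (3,4)
distinct pairs in image: 20 / 20 needed
  → bijection onto A×B; projections well-typed.

Answer: VALID PRODUCT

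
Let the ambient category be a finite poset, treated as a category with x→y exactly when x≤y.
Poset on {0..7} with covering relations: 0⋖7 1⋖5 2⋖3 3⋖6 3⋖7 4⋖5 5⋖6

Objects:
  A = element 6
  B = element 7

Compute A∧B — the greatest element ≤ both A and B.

Answer: A∧B = 3

Trace:
Lower bounds of A=6 and B=7: {2,3}
  2 ≤ 3
  3 ≤ 3
glb = 3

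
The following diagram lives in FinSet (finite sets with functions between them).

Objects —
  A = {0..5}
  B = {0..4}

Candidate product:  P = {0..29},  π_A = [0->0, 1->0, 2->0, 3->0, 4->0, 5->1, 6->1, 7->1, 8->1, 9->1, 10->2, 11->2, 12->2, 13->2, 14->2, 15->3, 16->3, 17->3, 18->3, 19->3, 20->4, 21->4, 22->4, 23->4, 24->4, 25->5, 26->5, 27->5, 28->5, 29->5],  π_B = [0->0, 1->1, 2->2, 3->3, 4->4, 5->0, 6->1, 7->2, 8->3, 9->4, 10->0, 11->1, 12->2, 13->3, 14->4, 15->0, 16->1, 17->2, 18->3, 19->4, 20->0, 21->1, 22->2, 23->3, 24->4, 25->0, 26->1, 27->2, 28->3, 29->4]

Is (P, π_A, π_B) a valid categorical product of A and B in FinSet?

Answer: VALID PRODUCT

Work:
|A|·|B| = 6·5 = 30;  |P| = 30
Check the pairing map k ↦ (π_A(k), π_B(k)):
  0 -> (0,0)
  1 -> (0,1)
  2 -> (0,2)
  3 -> (0,3)
  4 -> (0,4)
  5 -> (1,0)
  6 -> (1,1)
  7 -> (1,2)
  8 -> (1,3)
  9 -> (1,4)
  10 -> (2,0)
  11 -> (2,1)
  12 -> (2,2)
  13 -> (2,3)
  14 -> (2,4)
  15 -> (3,0)
  16 -> (3,1)
  17 -> (3,2)
  18 -> (3,3)
  19 -> (3,4)
  20 -> (4,0)
  21 -> (4,1)
  22 -> (4,2)
  23 -> (4,3)
  24 -> (4,4)
  25 -> (5,0)
  26 -> (5,1)
  27 -> (5,2)
  28 -> (5,3)
  29 -> (5,4)
distinct pairs in image: 30 / 30 needed
  → bijection onto A×B; projections well-typed.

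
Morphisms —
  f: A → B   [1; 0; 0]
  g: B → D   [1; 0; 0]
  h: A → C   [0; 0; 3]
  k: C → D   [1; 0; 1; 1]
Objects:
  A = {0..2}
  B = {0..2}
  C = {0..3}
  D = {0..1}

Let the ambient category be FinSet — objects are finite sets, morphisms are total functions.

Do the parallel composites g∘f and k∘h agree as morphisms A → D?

Answer: DOES NOT COMMUTE

Trace:
Path 1 = f;g:
  0 f→1 g→0
  1 f→0 g→1
  2 f→0 g→1
  ⟦path⟧₁ = [0; 1; 1]
Path 2 = h;k:
  0 h→0 k→1
  1 h→0 k→1
  2 h→3 k→1
  ⟦path⟧₂ = [1; 1; 1]
Equal? differ; not commutative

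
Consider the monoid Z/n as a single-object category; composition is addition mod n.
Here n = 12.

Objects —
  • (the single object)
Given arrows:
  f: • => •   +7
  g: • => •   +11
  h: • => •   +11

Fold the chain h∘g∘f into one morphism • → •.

Answer: +5

Work:
  0 +7≡7 +11≡6 +11≡5  (mod 12)
result: +5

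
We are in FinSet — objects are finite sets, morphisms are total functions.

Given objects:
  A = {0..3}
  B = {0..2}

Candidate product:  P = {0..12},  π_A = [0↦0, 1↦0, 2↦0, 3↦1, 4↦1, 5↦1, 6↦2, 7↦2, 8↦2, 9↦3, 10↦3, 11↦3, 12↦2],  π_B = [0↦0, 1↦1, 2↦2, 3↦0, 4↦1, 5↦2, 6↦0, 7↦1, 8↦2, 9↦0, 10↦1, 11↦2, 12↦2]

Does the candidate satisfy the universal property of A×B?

Answer: NOT A VALID PRODUCT — |P|=13 ≠ |A|·|B|=12

Derivation:
|A|·|B| = 4·3 = 12;  |P| = 13
  → cardinalities differ; no bijection possible.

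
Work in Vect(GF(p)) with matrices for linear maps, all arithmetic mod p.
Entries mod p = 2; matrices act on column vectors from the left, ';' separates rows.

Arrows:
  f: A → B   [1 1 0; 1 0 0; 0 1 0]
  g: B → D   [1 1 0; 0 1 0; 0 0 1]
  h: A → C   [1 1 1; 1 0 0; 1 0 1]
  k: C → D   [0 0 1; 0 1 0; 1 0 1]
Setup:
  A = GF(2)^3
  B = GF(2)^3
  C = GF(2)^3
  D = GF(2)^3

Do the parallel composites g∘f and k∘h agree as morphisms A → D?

Along f;g (path 1):
  e0=(1,0,0) f→(1,1,0) g→(0,1,0)
  e1=(0,1,0) f→(1,0,1) g→(1,0,1)
  e2=(0,0,1) f→(0,0,0) g→(0,0,0)
  result₁ = [0 1 0; 1 0 0; 0 1 0]
Along h;k (path 2):
  e0=(1,0,0) h→(1,1,1) k→(1,1,0)
  e1=(0,1,0) h→(1,0,0) k→(0,0,1)
  e2=(0,0,1) h→(1,0,1) k→(1,0,0)
  result₂ = [1 0 1; 1 0 0; 0 1 0]
Equal? differ; not commutative

Answer: DOES NOT COMMUTE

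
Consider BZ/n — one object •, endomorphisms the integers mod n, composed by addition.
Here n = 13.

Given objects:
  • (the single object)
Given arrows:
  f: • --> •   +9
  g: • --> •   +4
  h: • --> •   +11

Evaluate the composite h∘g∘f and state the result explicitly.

Answer: +11

Trace:
  0 +9≡9 +4≡0 +11≡11  (mod 13)
result: +11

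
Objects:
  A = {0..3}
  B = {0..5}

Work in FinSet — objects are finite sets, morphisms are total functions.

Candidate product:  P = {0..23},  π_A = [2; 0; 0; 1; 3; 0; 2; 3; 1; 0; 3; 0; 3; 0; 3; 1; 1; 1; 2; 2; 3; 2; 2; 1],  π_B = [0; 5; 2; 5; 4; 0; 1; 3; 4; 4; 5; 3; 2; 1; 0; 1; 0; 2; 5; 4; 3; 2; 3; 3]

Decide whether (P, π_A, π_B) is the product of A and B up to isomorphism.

Answer: NOT A VALID PRODUCT — duplicate pair at indices 20,7

Trace:
|A|·|B| = 4·6 = 24;  |P| = 24
Check the pairing map k ↦ (π_A(k), π_B(k)):
  0 ↦ (2,0)
  1 ↦ (0,5)
  2 ↦ (0,2)
  3 ↦ (1,5)
  4 ↦ (3,4)
  5 ↦ (0,0)
  6 ↦ (2,1)
  7 ↦ (3,3)
  8 ↦ (1,4)
  9 ↦ (0,4)
  10 ↦ (3,5)
  11 ↦ (0,3)
  12 ↦ (3,2)
  13 ↦ (0,1)
  14 ↦ (3,0)
  15 ↦ (1,1)
  16 ↦ (1,0)
  17 ↦ (1,2)
  18 ↦ (2,5)
  19 ↦ (2,4)
  20 ↦ (3,3)  ✗ repeats pair of k=7
  21 ↦ (2,2)
  22 ↦ (2,3)
  23 ↦ (1,3)
distinct pairs in image: 23 / 24 needed
  → (3,3) hit at k=7 and k=20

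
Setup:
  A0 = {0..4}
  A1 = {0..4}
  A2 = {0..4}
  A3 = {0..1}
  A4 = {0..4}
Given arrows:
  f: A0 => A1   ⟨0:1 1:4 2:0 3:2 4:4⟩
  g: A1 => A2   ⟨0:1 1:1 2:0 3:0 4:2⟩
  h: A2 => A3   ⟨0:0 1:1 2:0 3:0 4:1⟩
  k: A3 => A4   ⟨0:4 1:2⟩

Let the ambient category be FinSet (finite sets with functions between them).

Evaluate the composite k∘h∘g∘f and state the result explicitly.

Answer: ⟨0:2 1:4 2:2 3:4 4:4⟩

Trace:
  0 f=>1 g=>1 h=>1 k=>2
  1 f=>4 g=>2 h=>0 k=>4
  2 f=>0 g=>1 h=>1 k=>2
  3 f=>2 g=>0 h=>0 k=>4
  4 f=>4 g=>2 h=>0 k=>4
composite: ⟨0:2 1:4 2:2 3:4 4:4⟩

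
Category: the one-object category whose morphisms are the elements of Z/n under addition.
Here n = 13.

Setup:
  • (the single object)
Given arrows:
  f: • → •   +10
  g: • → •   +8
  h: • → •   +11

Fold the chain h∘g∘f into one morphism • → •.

Answer: +3

Work:
  0 +10≡10 +8≡5 +11≡3  (mod 13)
⟦path⟧: +3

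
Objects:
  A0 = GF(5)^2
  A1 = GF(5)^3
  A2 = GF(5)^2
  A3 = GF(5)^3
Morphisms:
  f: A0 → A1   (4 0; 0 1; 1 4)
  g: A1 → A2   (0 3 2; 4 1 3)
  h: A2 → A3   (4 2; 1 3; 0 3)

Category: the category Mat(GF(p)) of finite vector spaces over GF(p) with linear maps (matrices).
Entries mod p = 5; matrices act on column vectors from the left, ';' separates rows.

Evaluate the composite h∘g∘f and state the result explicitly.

  e0=⟨1,0⟩ f→⟨4,0,1⟩ g→⟨2,4⟩ h→⟨1,4,2⟩
  e1=⟨0,1⟩ f→⟨0,1,4⟩ g→⟨1,3⟩ h→⟨0,0,4⟩
result: (1 0; 4 0; 2 4)

Answer: (1 0; 4 0; 2 4)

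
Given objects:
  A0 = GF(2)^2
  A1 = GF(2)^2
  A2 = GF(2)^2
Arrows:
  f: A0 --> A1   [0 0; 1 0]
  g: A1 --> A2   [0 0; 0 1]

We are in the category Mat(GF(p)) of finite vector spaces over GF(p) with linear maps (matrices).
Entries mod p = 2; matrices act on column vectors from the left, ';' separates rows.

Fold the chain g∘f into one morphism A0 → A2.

Answer: [0 0; 1 0]

Derivation:
  e0=[1,0] f-->[0,1] g-->[0,1]
  e1=[0,1] f-->[0,0] g-->[0,0]
⟦path⟧: [0 0; 1 0]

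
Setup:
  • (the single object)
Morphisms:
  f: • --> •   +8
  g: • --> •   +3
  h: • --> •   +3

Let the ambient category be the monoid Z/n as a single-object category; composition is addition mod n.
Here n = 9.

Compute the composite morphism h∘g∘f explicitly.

Answer: +5

Work:
  0 +8≡8 +3≡2 +3≡5  (mod 9)
composite: +5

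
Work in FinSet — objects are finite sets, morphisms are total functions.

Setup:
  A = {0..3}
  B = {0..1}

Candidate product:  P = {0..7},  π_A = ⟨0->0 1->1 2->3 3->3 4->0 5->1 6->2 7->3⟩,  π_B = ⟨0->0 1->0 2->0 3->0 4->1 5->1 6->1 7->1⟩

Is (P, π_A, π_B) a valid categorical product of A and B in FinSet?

|A|·|B| = 4·2 = 8;  |P| = 8
Check the pairing map k ↦ (π_A(k), π_B(k)):
  0 -> (0,0)
  1 -> (1,0)
  2 -> (3,0)
  3 -> (3,0)  ✗ repeats pair of k=2
  4 -> (0,1)
  5 -> (1,1)
  6 -> (2,1)
  7 -> (3,1)
distinct pairs in image: 7 / 8 needed
  → (3,0) hit at k=2 and k=3

Answer: NOT A VALID PRODUCT — duplicate pair at indices 3,2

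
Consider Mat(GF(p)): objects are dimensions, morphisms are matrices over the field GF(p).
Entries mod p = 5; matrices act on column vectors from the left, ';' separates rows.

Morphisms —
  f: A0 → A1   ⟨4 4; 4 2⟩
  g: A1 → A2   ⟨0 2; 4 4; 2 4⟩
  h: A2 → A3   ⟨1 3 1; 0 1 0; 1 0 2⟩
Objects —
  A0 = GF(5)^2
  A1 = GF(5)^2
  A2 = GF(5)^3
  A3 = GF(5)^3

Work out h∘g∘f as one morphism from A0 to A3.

  e0=(1,0) f→(4,4) g→(3,2,4) h→(3,2,1)
  e1=(0,1) f→(4,2) g→(4,4,1) h→(2,4,1)
composite: ⟨3 2; 2 4; 1 1⟩

Answer: ⟨3 2; 2 4; 1 1⟩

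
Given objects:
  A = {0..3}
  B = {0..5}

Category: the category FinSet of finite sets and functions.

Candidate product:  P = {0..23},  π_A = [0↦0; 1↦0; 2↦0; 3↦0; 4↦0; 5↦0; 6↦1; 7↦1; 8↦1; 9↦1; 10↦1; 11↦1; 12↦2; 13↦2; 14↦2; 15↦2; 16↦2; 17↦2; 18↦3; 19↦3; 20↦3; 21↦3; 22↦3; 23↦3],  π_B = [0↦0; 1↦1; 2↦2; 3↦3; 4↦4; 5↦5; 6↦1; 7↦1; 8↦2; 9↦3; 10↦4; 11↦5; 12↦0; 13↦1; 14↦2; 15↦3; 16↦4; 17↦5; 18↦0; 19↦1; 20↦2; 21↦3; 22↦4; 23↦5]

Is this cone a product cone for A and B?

|A|·|B| = 4·6 = 24;  |P| = 24
Check the pairing map k ↦ (π_A(k), π_B(k)):
  0 ↦ (0,0)
  1 ↦ (0,1)
  2 ↦ (0,2)
  3 ↦ (0,3)
  4 ↦ (0,4)
  5 ↦ (0,5)
  6 ↦ (1,1)
  7 ↦ (1,1)  ✗ repeats pair of k=6
  8 ↦ (1,2)
  9 ↦ (1,3)
  10 ↦ (1,4)
  11 ↦ (1,5)
  12 ↦ (2,0)
  13 ↦ (2,1)
  14 ↦ (2,2)
  15 ↦ (2,3)
  16 ↦ (2,4)
  17 ↦ (2,5)
  18 ↦ (3,0)
  19 ↦ (3,1)
  20 ↦ (3,2)
  21 ↦ (3,3)
  22 ↦ (3,4)
  23 ↦ (3,5)
distinct pairs in image: 23 / 24 needed
  → (1,1) hit at k=6 and k=7

Answer: NOT A VALID PRODUCT — duplicate pair at indices 7,6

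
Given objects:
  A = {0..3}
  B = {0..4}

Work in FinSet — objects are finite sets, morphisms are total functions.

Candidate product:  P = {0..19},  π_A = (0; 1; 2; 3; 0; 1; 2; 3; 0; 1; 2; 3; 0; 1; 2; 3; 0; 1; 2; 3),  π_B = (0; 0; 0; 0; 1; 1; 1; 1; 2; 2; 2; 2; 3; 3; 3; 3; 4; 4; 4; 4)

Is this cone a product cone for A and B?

|A|·|B| = 4·5 = 20;  |P| = 20
Check the pairing map k ↦ (π_A(k), π_B(k)):
  0 : (0,0)
  1 : (1,0)
  2 : (2,0)
  3 : (3,0)
  4 : (0,1)
  5 : (1,1)
  6 : (2,1)
  7 : (3,1)
  8 : (0,2)
  9 : (1,2)
  10 : (2,2)
  11 : (3,2)
  12 : (0,3)
  13 : (1,3)
  14 : (2,3)
  15 : (3,3)
  16 : (0,4)
  17 : (1,4)
  18 : (2,4)
  19 : (3,4)
distinct pairs in image: 20 / 20 needed
  → bijection onto A×B; projections well-typed.

Answer: VALID PRODUCT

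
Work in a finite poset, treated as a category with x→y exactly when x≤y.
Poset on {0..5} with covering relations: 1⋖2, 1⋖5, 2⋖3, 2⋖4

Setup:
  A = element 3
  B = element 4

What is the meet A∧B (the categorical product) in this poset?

Common predecessors of 3,4: {1,2}
  1 <= 2
  2 <= 2
glb = 2

Answer: A∧B = 2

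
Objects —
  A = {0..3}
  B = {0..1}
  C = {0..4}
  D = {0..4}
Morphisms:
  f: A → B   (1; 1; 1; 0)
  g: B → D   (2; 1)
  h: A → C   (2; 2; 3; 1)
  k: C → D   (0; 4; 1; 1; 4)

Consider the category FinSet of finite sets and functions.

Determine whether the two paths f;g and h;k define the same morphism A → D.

Answer: DOES NOT COMMUTE

Trace:
Along f;g (path 1):
  0 f→1 g→1
  1 f→1 g→1
  2 f→1 g→1
  3 f→0 g→2
  ⟦path⟧₁ = (1; 1; 1; 2)
Along h;k (path 2):
  0 h→2 k→1
  1 h→2 k→1
  2 h→3 k→1
  3 h→1 k→4
  ⟦path⟧₂ = (1; 1; 1; 4)
Equal? differ; not commutative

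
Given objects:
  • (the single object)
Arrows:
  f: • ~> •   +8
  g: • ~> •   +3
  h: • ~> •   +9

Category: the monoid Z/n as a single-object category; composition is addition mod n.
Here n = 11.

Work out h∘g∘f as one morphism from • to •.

  0 +8≡8 +3≡0 +9≡9  (mod 11)
⟦path⟧: +9

Answer: +9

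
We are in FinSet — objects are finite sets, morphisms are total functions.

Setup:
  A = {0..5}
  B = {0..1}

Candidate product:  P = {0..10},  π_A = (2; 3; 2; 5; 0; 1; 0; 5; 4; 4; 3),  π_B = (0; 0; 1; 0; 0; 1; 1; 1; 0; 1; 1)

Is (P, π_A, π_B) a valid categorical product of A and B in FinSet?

|A|·|B| = 6·2 = 12;  |P| = 11
  → cardinalities differ; no bijection possible.

Answer: NOT A VALID PRODUCT — |P|=11 ≠ |A|·|B|=12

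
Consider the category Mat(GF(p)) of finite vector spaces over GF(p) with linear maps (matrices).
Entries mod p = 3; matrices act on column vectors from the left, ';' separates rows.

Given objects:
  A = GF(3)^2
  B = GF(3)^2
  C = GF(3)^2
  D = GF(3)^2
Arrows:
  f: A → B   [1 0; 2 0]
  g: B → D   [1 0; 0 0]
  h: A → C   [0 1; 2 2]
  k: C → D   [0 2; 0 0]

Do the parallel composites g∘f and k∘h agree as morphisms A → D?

Answer: DOES NOT COMMUTE

Trace:
1) trace f;g:
  e0=[1,0] f→[1,2] g→[1,0]
  e1=[0,1] f→[0,0] g→[0,0]
  result₁ = [1 0; 0 0]
2) trace h;k:
  e0=[1,0] h→[0,2] k→[1,0]
  e1=[0,1] h→[1,2] k→[1,0]
  result₂ = [1 1; 0 0]
Equal? differ; not commutative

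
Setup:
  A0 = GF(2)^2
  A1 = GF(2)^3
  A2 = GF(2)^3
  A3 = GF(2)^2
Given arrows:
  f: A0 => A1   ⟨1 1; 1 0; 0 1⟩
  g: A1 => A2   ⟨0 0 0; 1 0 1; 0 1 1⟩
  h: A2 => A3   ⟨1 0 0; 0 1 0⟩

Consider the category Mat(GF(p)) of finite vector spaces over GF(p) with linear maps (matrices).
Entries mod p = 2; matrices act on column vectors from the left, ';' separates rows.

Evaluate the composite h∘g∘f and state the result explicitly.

Answer: ⟨0 0; 1 0⟩

Trace:
  e0=(1,0) f=>(1,1,0) g=>(0,1,1) h=>(0,1)
  e1=(0,1) f=>(1,0,1) g=>(0,0,1) h=>(0,0)
result: ⟨0 0; 1 0⟩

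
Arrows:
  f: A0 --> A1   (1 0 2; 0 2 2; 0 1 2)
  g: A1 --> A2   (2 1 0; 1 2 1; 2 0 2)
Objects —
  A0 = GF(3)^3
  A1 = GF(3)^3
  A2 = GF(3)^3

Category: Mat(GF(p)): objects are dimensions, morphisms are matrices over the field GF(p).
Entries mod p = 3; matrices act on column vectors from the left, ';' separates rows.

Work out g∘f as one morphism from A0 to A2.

Answer: (2 2 0; 1 2 2; 2 2 2)

Trace:
  e0=⟨1,0,0⟩ f-->⟨1,0,0⟩ g-->⟨2,1,2⟩
  e1=⟨0,1,0⟩ f-->⟨0,2,1⟩ g-->⟨2,2,2⟩
  e2=⟨0,0,1⟩ f-->⟨2,2,2⟩ g-->⟨0,2,2⟩
result: (2 2 0; 1 2 2; 2 2 2)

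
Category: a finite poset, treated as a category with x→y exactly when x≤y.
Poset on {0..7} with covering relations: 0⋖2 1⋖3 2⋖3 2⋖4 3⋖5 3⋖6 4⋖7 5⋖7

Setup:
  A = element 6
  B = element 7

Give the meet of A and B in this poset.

Common predecessors of 6,7: {0,1,2,3}
  0 <= 3
  1 <= 3
  2 <= 3
  3 <= 3
glb = 3

Answer: A∧B = 3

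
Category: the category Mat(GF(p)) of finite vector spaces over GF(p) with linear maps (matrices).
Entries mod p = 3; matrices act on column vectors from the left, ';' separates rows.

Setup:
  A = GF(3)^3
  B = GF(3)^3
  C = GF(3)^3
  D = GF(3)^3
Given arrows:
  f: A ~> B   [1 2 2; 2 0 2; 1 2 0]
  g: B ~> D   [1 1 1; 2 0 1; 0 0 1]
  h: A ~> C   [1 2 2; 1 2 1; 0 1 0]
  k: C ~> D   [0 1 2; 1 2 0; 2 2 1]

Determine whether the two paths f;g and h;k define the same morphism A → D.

Path 1 = f;g:
  e0=⟨1,0,0⟩ f~>⟨1,2,1⟩ g~>⟨1,0,1⟩
  e1=⟨0,1,0⟩ f~>⟨2,0,2⟩ g~>⟨1,0,2⟩
  e2=⟨0,0,1⟩ f~>⟨2,2,0⟩ g~>⟨1,1,0⟩
  result₁ = [1 1 1; 0 0 1; 1 2 0]
Path 2 = h;k:
  e0=⟨1,0,0⟩ h~>⟨1,1,0⟩ k~>⟨1,0,1⟩
  e1=⟨0,1,0⟩ h~>⟨2,2,1⟩ k~>⟨1,0,0⟩
  e2=⟨0,0,1⟩ h~>⟨2,1,0⟩ k~>⟨1,1,0⟩
  result₂ = [1 1 1; 0 0 1; 1 0 0]
Equal? differ; not commutative

Answer: DOES NOT COMMUTE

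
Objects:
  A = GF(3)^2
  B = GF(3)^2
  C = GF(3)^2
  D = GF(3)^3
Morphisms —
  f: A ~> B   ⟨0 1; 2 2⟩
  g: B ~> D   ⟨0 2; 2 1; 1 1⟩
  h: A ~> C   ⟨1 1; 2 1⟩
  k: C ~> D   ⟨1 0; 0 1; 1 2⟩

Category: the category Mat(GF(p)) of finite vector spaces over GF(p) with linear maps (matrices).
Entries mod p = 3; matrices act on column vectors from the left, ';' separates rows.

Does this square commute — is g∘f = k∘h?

Path 1 = f;g:
  e0=(1,0) f~>(0,2) g~>(1,2,2)
  e1=(0,1) f~>(1,2) g~>(1,1,0)
  ⟦path⟧₁ = ⟨1 1; 2 1; 2 0⟩
Path 2 = h;k:
  e0=(1,0) h~>(1,2) k~>(1,2,2)
  e1=(0,1) h~>(1,1) k~>(1,1,0)
  ⟦path⟧₂ = ⟨1 1; 2 1; 2 0⟩
Equal? YES — commutes

Answer: COMMUTES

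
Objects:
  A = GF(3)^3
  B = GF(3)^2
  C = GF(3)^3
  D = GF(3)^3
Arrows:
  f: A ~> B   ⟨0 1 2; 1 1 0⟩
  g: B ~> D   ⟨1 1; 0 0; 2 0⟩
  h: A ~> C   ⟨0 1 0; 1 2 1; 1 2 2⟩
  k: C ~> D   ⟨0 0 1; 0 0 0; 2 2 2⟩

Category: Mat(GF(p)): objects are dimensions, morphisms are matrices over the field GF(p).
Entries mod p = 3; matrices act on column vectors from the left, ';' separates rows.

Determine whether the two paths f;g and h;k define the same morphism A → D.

Path 1 = f;g:
  e0=⟨1,0,0⟩ f~>⟨0,1⟩ g~>⟨1,0,0⟩
  e1=⟨0,1,0⟩ f~>⟨1,1⟩ g~>⟨2,0,2⟩
  e2=⟨0,0,1⟩ f~>⟨2,0⟩ g~>⟨2,0,1⟩
  composite₁ = ⟨1 2 2; 0 0 0; 0 2 1⟩
Path 2 = h;k:
  e0=⟨1,0,0⟩ h~>⟨0,1,1⟩ k~>⟨1,0,1⟩
  e1=⟨0,1,0⟩ h~>⟨1,2,2⟩ k~>⟨2,0,1⟩
  e2=⟨0,0,1⟩ h~>⟨0,1,2⟩ k~>⟨2,0,0⟩
  composite₂ = ⟨1 2 2; 0 0 0; 1 1 0⟩
Equal? NO — does not commute

Answer: DOES NOT COMMUTE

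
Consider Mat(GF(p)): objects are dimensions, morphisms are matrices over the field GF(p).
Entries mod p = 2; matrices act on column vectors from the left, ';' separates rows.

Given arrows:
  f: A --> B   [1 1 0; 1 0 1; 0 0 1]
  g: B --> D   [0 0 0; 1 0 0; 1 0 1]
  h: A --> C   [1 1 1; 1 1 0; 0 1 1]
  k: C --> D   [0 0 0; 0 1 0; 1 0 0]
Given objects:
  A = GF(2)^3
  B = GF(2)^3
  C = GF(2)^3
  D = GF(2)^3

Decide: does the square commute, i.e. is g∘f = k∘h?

Answer: COMMUTES

Trace:
Along f;g (path 1):
  e0=(1,0,0) f-->(1,1,0) g-->(0,1,1)
  e1=(0,1,0) f-->(1,0,0) g-->(0,1,1)
  e2=(0,0,1) f-->(0,1,1) g-->(0,0,1)
  result₁ = [0 0 0; 1 1 0; 1 1 1]
Along h;k (path 2):
  e0=(1,0,0) h-->(1,1,0) k-->(0,1,1)
  e1=(0,1,0) h-->(1,1,1) k-->(0,1,1)
  e2=(0,0,1) h-->(1,0,1) k-->(0,0,1)
  result₂ = [0 0 0; 1 1 0; 1 1 1]
Equal? YES — commutes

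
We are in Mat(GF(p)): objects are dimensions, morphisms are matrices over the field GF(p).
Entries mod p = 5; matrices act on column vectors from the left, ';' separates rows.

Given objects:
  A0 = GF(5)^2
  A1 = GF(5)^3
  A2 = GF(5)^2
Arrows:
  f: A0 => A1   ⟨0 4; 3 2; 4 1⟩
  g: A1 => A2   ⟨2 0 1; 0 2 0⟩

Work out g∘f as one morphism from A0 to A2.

  e0=(1,0) f=>(0,3,4) g=>(4,1)
  e1=(0,1) f=>(4,2,1) g=>(4,4)
⟦path⟧: ⟨4 4; 1 4⟩

Answer: ⟨4 4; 1 4⟩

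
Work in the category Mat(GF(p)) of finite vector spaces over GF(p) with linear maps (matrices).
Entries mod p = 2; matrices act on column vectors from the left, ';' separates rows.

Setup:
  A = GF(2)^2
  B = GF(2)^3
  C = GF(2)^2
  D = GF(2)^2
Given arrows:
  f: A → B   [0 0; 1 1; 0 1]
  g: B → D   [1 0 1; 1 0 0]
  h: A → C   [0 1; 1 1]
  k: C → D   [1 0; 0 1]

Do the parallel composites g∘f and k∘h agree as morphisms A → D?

Along f;g (path 1):
  e0=(1,0) f→(0,1,0) g→(0,0)
  e1=(0,1) f→(0,1,1) g→(1,0)
  composite₁ = [0 1; 0 0]
Along h;k (path 2):
  e0=(1,0) h→(0,1) k→(0,1)
  e1=(0,1) h→(1,1) k→(1,1)
  composite₂ = [0 1; 1 1]
Equal? distinct morphisms ✗

Answer: DOES NOT COMMUTE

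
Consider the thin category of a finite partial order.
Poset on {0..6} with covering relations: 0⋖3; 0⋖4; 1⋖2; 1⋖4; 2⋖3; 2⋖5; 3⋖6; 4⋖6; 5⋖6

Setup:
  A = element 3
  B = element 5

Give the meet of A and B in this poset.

Answer: A∧B = 2

Trace:
{x : x<=A ∧ x<=B} = {1,2}  (A=3, B=5)
  1 <= 2
  2 <= 2
glb = 2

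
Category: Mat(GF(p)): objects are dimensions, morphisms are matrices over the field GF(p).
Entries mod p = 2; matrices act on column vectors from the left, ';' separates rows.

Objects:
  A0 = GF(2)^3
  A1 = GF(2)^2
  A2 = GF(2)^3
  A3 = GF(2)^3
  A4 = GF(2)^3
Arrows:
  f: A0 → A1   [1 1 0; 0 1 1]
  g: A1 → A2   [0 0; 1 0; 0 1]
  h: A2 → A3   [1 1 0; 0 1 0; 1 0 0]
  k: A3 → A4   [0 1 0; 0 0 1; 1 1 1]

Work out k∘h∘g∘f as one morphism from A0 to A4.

Answer: [1 1 0; 0 0 0; 0 0 0]

Derivation:
  e0=[1,0,0] f→[1,0] g→[0,1,0] h→[1,1,0] k→[1,0,0]
  e1=[0,1,0] f→[1,1] g→[0,1,1] h→[1,1,0] k→[1,0,0]
  e2=[0,0,1] f→[0,1] g→[0,0,1] h→[0,0,0] k→[0,0,0]
composite: [1 1 0; 0 0 0; 0 0 0]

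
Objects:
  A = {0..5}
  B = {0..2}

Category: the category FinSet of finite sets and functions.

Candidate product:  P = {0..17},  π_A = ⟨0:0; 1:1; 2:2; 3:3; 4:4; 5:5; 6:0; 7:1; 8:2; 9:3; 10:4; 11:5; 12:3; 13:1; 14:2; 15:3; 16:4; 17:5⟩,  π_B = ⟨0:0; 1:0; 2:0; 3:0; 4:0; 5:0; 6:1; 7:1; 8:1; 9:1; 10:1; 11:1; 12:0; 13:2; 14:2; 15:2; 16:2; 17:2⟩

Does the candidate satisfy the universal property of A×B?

Answer: NOT A VALID PRODUCT — duplicate pair at indices 3,12

Work:
|A|·|B| = 6·3 = 18;  |P| = 18
Check the pairing map k ↦ (π_A(k), π_B(k)):
  0 : (0,0)
  1 : (1,0)
  2 : (2,0)
  3 : (3,0)
  4 : (4,0)
  5 : (5,0)
  6 : (0,1)
  7 : (1,1)
  8 : (2,1)
  9 : (3,1)
  10 : (4,1)
  11 : (5,1)
  12 : (3,0)  ✗ repeats pair of k=3
  13 : (1,2)
  14 : (2,2)
  15 : (3,2)
  16 : (4,2)
  17 : (5,2)
distinct pairs in image: 17 / 18 needed
  → (3,0) hit at k=3 and k=12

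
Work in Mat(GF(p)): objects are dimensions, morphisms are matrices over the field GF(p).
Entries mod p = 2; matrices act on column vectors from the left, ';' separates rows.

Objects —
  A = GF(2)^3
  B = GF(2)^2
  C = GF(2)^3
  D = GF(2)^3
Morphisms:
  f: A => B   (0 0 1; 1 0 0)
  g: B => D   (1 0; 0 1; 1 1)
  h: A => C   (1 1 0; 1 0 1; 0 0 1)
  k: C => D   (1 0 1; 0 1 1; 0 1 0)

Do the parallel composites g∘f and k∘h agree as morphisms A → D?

1) trace f;g:
  e0=(1,0,0) f=>(0,1) g=>(0,1,1)
  e1=(0,1,0) f=>(0,0) g=>(0,0,0)
  e2=(0,0,1) f=>(1,0) g=>(1,0,1)
  composite₁ = (0 0 1; 1 0 0; 1 0 1)
2) trace h;k:
  e0=(1,0,0) h=>(1,1,0) k=>(1,1,1)
  e1=(0,1,0) h=>(1,0,0) k=>(1,0,0)
  e2=(0,0,1) h=>(0,1,1) k=>(1,0,1)
  composite₂ = (1 1 1; 1 0 0; 1 0 1)
Equal? differ; not commutative

Answer: DOES NOT COMMUTE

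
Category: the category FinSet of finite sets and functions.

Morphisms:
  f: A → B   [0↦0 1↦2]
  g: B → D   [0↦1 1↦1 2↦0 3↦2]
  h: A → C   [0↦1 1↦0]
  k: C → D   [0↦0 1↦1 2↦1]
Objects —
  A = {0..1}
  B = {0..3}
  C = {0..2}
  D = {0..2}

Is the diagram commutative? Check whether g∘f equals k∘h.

Answer: COMMUTES

Derivation:
Along f;g (path 1):
  0 f→0 g→1
  1 f→2 g→0
  ⟦path⟧₁ = [0↦1 1↦0]
Along h;k (path 2):
  0 h→1 k→1
  1 h→0 k→0
  ⟦path⟧₂ = [0↦1 1↦0]
Equal? same morphism ✓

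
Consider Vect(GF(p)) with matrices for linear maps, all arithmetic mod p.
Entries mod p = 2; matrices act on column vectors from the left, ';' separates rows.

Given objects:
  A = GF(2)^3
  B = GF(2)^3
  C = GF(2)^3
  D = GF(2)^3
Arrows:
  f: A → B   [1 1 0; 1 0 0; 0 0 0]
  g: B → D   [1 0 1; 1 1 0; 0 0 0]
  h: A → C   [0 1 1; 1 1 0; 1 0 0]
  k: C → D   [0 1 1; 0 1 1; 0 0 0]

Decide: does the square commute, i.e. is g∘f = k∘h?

Answer: DOES NOT COMMUTE

Trace:
Along f;g (path 1):
  e0=⟨1,0,0⟩ f→⟨1,1,0⟩ g→⟨1,0,0⟩
  e1=⟨0,1,0⟩ f→⟨1,0,0⟩ g→⟨1,1,0⟩
  e2=⟨0,0,1⟩ f→⟨0,0,0⟩ g→⟨0,0,0⟩
  result₁ = [1 1 0; 0 1 0; 0 0 0]
Along h;k (path 2):
  e0=⟨1,0,0⟩ h→⟨0,1,1⟩ k→⟨0,0,0⟩
  e1=⟨0,1,0⟩ h→⟨1,1,0⟩ k→⟨1,1,0⟩
  e2=⟨0,0,1⟩ h→⟨1,0,0⟩ k→⟨0,0,0⟩
  result₂ = [0 1 0; 0 1 0; 0 0 0]
Equal? distinct morphisms ✗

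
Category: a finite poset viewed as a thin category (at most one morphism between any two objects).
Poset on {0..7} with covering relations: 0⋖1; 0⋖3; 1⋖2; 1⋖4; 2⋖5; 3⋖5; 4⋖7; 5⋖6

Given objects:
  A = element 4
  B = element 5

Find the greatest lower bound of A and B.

{x : x<=A ∧ x<=B} = {0,1}  (A=4, B=5)
  0 <= 1
  1 <= 1
glb = 1

Answer: A∧B = 1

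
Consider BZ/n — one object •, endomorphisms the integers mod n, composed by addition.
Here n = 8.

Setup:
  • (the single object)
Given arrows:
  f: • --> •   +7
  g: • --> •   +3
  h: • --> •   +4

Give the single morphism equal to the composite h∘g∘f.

Answer: +6

Trace:
  0 +7≡7 +3≡2 +4≡6  (mod 8)
⟦path⟧: +6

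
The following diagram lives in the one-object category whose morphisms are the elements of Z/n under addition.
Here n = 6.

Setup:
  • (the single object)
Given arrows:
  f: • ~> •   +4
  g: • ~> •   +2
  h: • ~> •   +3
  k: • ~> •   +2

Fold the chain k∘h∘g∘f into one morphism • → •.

  0 +4≡4 +2≡0 +3≡3 +2≡5  (mod 6)
⟦path⟧: +5

Answer: +5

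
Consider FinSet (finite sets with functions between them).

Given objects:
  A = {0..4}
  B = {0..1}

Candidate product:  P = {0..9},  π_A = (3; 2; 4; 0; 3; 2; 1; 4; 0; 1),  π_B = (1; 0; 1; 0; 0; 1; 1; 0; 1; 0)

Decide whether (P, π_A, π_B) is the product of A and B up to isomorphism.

|A|·|B| = 5·2 = 10;  |P| = 10
Check the pairing map k ↦ (π_A(k), π_B(k)):
  0 : (3,1)
  1 : (2,0)
  2 : (4,1)
  3 : (0,0)
  4 : (3,0)
  5 : (2,1)
  6 : (1,1)
  7 : (4,0)
  8 : (0,1)
  9 : (1,0)
distinct pairs in image: 10 / 10 needed
  → bijection onto A×B; projections well-typed.

Answer: VALID PRODUCT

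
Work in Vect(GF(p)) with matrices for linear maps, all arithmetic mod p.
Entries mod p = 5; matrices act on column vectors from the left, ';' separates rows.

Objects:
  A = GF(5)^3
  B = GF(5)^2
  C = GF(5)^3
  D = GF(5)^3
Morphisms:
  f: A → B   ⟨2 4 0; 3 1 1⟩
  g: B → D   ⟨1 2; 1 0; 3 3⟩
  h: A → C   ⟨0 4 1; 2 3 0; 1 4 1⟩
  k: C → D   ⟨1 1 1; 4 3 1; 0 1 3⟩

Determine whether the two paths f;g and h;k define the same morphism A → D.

Answer: COMMUTES

Trace:
Along f;g (path 1):
  e0=(1,0,0) f→(2,3) g→(3,2,0)
  e1=(0,1,0) f→(4,1) g→(1,4,0)
  e2=(0,0,1) f→(0,1) g→(2,0,3)
  composite₁ = ⟨3 1 2; 2 4 0; 0 0 3⟩
Along h;k (path 2):
  e0=(1,0,0) h→(0,2,1) k→(3,2,0)
  e1=(0,1,0) h→(4,3,4) k→(1,4,0)
  e2=(0,0,1) h→(1,0,1) k→(2,0,3)
  composite₂ = ⟨3 1 2; 2 4 0; 0 0 3⟩
Equal? equal; square commutes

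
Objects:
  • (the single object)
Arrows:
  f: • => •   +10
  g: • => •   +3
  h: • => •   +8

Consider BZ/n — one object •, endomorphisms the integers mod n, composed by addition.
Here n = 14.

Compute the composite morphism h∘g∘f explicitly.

  0 +10≡10 +3≡13 +8≡7  (mod 14)
⟦path⟧: +7

Answer: +7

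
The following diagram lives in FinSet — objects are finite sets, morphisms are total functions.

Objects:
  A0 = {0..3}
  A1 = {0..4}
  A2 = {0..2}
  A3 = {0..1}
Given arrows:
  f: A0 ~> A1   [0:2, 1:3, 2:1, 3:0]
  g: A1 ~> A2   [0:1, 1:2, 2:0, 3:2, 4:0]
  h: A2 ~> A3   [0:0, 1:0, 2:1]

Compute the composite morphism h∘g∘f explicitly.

  0 f~>2 g~>0 h~>0
  1 f~>3 g~>2 h~>1
  2 f~>1 g~>2 h~>1
  3 f~>0 g~>1 h~>0
result: [0:0, 1:1, 2:1, 3:0]

Answer: [0:0, 1:1, 2:1, 3:0]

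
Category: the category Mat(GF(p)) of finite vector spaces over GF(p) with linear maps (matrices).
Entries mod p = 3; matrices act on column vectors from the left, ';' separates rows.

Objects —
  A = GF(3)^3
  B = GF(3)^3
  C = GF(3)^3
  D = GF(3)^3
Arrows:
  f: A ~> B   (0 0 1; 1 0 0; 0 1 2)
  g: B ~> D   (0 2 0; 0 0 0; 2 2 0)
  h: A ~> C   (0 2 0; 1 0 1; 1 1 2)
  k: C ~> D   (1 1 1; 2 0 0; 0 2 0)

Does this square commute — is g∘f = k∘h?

Path 1 = f;g:
  e0=[1,0,0] f~>[0,1,0] g~>[2,0,2]
  e1=[0,1,0] f~>[0,0,1] g~>[0,0,0]
  e2=[0,0,1] f~>[1,0,2] g~>[0,0,2]
  ⟦path⟧₁ = (2 0 0; 0 0 0; 2 0 2)
Path 2 = h;k:
  e0=[1,0,0] h~>[0,1,1] k~>[2,0,2]
  e1=[0,1,0] h~>[2,0,1] k~>[0,1,0]
  e2=[0,0,1] h~>[0,1,2] k~>[0,0,2]
  ⟦path⟧₂ = (2 0 0; 0 1 0; 2 0 2)
Equal? distinct morphisms ✗

Answer: DOES NOT COMMUTE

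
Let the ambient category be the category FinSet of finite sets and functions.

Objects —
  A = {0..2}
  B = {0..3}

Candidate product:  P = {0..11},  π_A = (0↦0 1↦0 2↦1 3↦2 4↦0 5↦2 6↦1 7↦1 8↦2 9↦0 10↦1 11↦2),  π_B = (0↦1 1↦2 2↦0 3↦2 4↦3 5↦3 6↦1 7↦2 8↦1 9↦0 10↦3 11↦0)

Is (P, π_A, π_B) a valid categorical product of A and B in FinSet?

Answer: VALID PRODUCT

Work:
|A|·|B| = 3·4 = 12;  |P| = 12
Check the pairing map k ↦ (π_A(k), π_B(k)):
  0 ↦ (0,1)
  1 ↦ (0,2)
  2 ↦ (1,0)
  3 ↦ (2,2)
  4 ↦ (0,3)
  5 ↦ (2,3)
  6 ↦ (1,1)
  7 ↦ (1,2)
  8 ↦ (2,1)
  9 ↦ (0,0)
  10 ↦ (1,3)
  11 ↦ (2,0)
distinct pairs in image: 12 / 12 needed
  → bijection onto A×B; projections well-typed.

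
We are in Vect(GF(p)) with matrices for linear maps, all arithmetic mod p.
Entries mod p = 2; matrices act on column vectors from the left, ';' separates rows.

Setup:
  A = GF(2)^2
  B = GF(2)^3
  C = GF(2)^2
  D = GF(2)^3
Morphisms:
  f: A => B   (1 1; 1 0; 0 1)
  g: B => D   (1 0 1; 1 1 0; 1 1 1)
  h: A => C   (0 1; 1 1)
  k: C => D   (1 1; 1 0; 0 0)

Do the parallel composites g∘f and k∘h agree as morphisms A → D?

Along f;g (path 1):
  e0=⟨1,0⟩ f=>⟨1,1,0⟩ g=>⟨1,0,0⟩
  e1=⟨0,1⟩ f=>⟨1,0,1⟩ g=>⟨0,1,0⟩
  composite₁ = (1 0; 0 1; 0 0)
Along h;k (path 2):
  e0=⟨1,0⟩ h=>⟨0,1⟩ k=>⟨1,0,0⟩
  e1=⟨0,1⟩ h=>⟨1,1⟩ k=>⟨0,1,0⟩
  composite₂ = (1 0; 0 1; 0 0)
Equal? YES — commutes

Answer: COMMUTES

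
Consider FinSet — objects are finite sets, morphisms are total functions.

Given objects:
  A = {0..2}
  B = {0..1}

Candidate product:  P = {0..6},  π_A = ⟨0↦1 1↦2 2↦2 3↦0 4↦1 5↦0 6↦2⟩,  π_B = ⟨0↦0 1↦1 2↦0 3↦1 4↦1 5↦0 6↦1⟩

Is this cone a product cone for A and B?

Answer: NOT A VALID PRODUCT — |P|=7 ≠ |A|·|B|=6

Work:
|A|·|B| = 3·2 = 6;  |P| = 7
  → cardinalities differ; no bijection possible.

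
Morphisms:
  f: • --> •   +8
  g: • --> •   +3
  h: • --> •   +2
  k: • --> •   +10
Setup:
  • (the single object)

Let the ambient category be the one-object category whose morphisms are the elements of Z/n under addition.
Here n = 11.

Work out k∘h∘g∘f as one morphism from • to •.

  0 +8≡8 +3≡0 +2≡2 +10≡1  (mod 11)
result: +1

Answer: +1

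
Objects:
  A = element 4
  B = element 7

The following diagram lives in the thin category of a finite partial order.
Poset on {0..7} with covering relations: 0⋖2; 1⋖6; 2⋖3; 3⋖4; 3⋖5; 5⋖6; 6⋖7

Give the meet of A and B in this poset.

Answer: A∧B = 3

Work:
Common predecessors of 4,7: {0,2,3}
  0 ⊑ 3
  2 ⊑ 3
  3 ⊑ 3
glb = 3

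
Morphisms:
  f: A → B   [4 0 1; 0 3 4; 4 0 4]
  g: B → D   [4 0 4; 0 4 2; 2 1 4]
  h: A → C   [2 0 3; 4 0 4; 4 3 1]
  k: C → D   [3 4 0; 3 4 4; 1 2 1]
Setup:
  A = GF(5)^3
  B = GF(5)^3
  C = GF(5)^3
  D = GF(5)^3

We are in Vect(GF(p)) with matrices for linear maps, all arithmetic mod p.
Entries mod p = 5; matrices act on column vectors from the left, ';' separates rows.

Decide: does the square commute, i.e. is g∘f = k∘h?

1) trace f;g:
  e0=[1,0,0] f→[4,0,4] g→[2,3,4]
  e1=[0,1,0] f→[0,3,0] g→[0,2,3]
  e2=[0,0,1] f→[1,4,4] g→[0,4,2]
  ⟦path⟧₁ = [2 0 0; 3 2 4; 4 3 2]
2) trace h;k:
  e0=[1,0,0] h→[2,4,4] k→[2,3,4]
  e1=[0,1,0] h→[0,0,3] k→[0,2,3]
  e2=[0,0,1] h→[3,4,1] k→[0,4,2]
  ⟦path⟧₂ = [2 0 0; 3 2 4; 4 3 2]
Equal? equal; square commutes

Answer: COMMUTES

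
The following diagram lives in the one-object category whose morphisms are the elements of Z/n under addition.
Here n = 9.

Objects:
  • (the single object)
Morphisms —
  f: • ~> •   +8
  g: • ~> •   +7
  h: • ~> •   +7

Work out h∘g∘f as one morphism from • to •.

Answer: +4

Work:
  0 +8≡8 +7≡6 +7≡4  (mod 9)
result: +4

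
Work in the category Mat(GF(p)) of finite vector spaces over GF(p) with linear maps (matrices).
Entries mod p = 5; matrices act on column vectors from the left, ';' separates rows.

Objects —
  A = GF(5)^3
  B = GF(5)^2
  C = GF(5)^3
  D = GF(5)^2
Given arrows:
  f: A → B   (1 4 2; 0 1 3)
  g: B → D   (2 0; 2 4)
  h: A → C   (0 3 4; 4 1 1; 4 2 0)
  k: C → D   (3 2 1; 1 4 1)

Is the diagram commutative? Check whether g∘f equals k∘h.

Path 1 = f;g:
  e0=[1,0,0] f→[1,0] g→[2,2]
  e1=[0,1,0] f→[4,1] g→[3,2]
  e2=[0,0,1] f→[2,3] g→[4,1]
  result₁ = (2 3 4; 2 2 1)
Path 2 = h;k:
  e0=[1,0,0] h→[0,4,4] k→[2,0]
  e1=[0,1,0] h→[3,1,2] k→[3,4]
  e2=[0,0,1] h→[4,1,0] k→[4,3]
  result₂ = (2 3 4; 0 4 3)
Equal? NO — does not commute

Answer: DOES NOT COMMUTE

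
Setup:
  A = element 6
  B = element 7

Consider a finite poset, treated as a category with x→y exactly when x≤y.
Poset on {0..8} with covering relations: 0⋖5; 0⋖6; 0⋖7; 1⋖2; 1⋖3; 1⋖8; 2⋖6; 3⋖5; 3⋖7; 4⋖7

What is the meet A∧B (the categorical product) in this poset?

Answer: NO MEET EXISTS

Work:
Common predecessors of 6,7: {0,1}
  maximal lower bounds 0 and 1 are incomparable: neither 0≤1 nor 1≤0
→ no greatest lower bound exists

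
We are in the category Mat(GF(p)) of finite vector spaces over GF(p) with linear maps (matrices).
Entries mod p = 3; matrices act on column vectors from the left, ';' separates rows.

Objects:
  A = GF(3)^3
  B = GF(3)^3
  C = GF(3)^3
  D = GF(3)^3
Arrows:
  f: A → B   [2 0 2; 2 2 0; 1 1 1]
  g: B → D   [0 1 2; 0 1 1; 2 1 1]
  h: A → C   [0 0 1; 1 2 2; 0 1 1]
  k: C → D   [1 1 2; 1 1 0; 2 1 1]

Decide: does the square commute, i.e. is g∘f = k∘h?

Path 1 = f;g:
  e0=(1,0,0) f→(2,2,1) g→(1,0,1)
  e1=(0,1,0) f→(0,2,1) g→(1,0,0)
  e2=(0,0,1) f→(2,0,1) g→(2,1,2)
  result₁ = [1 1 2; 0 0 1; 1 0 2]
Path 2 = h;k:
  e0=(1,0,0) h→(0,1,0) k→(1,1,1)
  e1=(0,1,0) h→(0,2,1) k→(1,2,0)
  e2=(0,0,1) h→(1,2,1) k→(2,0,2)
  result₂ = [1 1 2; 1 2 0; 1 0 2]
Equal? distinct morphisms ✗

Answer: DOES NOT COMMUTE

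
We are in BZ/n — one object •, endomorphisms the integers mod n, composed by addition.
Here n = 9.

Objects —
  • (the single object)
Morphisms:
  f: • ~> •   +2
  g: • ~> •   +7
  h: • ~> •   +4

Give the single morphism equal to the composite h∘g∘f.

Answer: +4

Derivation:
  0 +2≡2 +7≡0 +4≡4  (mod 9)
result: +4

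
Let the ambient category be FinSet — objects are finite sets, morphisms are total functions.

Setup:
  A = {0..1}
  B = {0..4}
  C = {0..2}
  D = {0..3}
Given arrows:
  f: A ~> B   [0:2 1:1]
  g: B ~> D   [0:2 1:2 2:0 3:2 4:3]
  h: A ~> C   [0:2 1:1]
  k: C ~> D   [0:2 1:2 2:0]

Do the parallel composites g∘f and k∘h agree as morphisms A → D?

Answer: COMMUTES

Trace:
Along f;g (path 1):
  0 f~>2 g~>0
  1 f~>1 g~>2
  composite₁ = [0:0 1:2]
Along h;k (path 2):
  0 h~>2 k~>0
  1 h~>1 k~>2
  composite₂ = [0:0 1:2]
Equal? YES — commutes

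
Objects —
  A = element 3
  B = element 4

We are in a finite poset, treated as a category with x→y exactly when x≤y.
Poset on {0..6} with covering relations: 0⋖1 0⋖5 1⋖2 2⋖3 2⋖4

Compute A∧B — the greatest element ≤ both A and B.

Answer: A∧B = 2

Trace:
Common predecessors of 3,4: {0,1,2}
  0 ≤ 2
  1 ≤ 2
  2 ≤ 2
glb = 2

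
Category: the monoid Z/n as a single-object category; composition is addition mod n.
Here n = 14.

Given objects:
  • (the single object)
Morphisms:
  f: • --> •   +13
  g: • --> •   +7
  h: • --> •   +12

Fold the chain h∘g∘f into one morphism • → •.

Answer: +4

Derivation:
  0 +13≡13 +7≡6 +12≡4  (mod 14)
⟦path⟧: +4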